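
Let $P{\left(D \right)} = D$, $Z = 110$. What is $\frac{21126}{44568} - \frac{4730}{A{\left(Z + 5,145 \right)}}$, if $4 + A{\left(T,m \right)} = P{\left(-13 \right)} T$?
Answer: $\frac{40412419}{11134572} \approx 3.6295$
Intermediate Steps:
$A{\left(T,m \right)} = -4 - 13 T$
$\frac{21126}{44568} - \frac{4730}{A{\left(Z + 5,145 \right)}} = \frac{21126}{44568} - \frac{4730}{-4 - 13 \left(110 + 5\right)} = 21126 \cdot \frac{1}{44568} - \frac{4730}{-4 - 1495} = \frac{3521}{7428} - \frac{4730}{-4 - 1495} = \frac{3521}{7428} - \frac{4730}{-1499} = \frac{3521}{7428} - - \frac{4730}{1499} = \frac{3521}{7428} + \frac{4730}{1499} = \frac{40412419}{11134572}$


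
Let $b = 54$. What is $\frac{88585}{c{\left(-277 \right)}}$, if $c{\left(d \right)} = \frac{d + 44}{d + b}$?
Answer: $\frac{19754455}{233} \approx 84783.0$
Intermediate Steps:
$c{\left(d \right)} = \frac{44 + d}{54 + d}$ ($c{\left(d \right)} = \frac{d + 44}{d + 54} = \frac{44 + d}{54 + d}$)
$\frac{88585}{c{\left(-277 \right)}} = \frac{88585}{\frac{1}{54 - 277} \left(44 - 277\right)} = \frac{88585}{\frac{1}{-223} \left(-233\right)} = \frac{88585}{\left(- \frac{1}{223}\right) \left(-233\right)} = \frac{88585}{\frac{233}{223}} = 88585 \cdot \frac{223}{233} = \frac{19754455}{233}$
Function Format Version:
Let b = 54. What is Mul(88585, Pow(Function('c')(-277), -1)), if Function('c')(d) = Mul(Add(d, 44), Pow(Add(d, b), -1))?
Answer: Rational(19754455, 233) ≈ 84783.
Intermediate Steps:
Function('c')(d) = Mul(Pow(Add(54, d), -1), Add(44, d)) (Function('c')(d) = Mul(Add(d, 44), Pow(Add(d, 54), -1)) = Mul(Add(44, d), Pow(Add(54, d), -1)) = Mul(Pow(Add(54, d), -1), Add(44, d)))
Mul(88585, Pow(Function('c')(-277), -1)) = Mul(88585, Pow(Mul(Pow(Add(54, -277), -1), Add(44, -277)), -1)) = Mul(88585, Pow(Mul(Pow(-223, -1), -233), -1)) = Mul(88585, Pow(Mul(Rational(-1, 223), -233), -1)) = Mul(88585, Pow(Rational(233, 223), -1)) = Mul(88585, Rational(223, 233)) = Rational(19754455, 233)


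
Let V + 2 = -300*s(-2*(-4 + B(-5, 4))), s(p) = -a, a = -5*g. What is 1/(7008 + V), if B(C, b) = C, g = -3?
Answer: 1/11506 ≈ 8.6911e-5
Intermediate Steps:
a = 15 (a = -5*(-3) = 15)
s(p) = -15 (s(p) = -1*15 = -15)
V = 4498 (V = -2 - 300*(-15) = -2 + 4500 = 4498)
1/(7008 + V) = 1/(7008 + 4498) = 1/11506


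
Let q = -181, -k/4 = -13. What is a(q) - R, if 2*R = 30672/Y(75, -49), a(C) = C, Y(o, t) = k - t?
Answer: -33617/101 ≈ -332.84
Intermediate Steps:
k = 52 (k = -4*(-13) = 52)
Y(o, t) = 52 - t
R = 15336/101 (R = (30672/(52 - 1*(-49)))/2 = (30672/(52 + 49))/2 = (30672/101)/2 = (30672*(1/101))/2 = (½)*(30672/101) = 15336/101 ≈ 151.84)
a(q) - R = -181 - 1*15336/101 = -181 - 15336/101 = -33617/101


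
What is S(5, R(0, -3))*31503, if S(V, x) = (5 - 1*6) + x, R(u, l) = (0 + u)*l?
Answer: -31503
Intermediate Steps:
R(u, l) = l*u (R(u, l) = u*l = l*u)
S(V, x) = -1 + x (S(V, x) = (5 - 6) + x = -1 + x)
S(5, R(0, -3))*31503 = (-1 - 3*0)*31503 = (-1 + 0)*31503 = -1*31503 = -31503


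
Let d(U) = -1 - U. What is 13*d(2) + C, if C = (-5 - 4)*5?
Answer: -84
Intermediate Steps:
C = -45 (C = -9*5 = -45)
13*d(2) + C = 13*(-1 - 1*2) - 45 = 13*(-1 - 2) - 45 = 13*(-3) - 45 = -39 - 45 = -84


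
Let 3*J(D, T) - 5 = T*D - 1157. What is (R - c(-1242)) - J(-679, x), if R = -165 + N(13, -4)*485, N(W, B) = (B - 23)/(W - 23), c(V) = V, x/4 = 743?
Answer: 4052599/6 ≈ 6.7543e+5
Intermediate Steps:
x = 2972 (x = 4*743 = 2972)
N(W, B) = (-23 + B)/(-23 + W)
J(D, T) = -384 + D*T/3 (J(D, T) = 5/3 + (T*D - 1157)/3 = 5/3 + (D*T - 1157)/3 = 5/3 + (-1157 + D*T)/3 = 5/3 + (-1157/3 + D*T/3) = -384 + D*T/3)
R = 2289/2 (R = -165 + ((-23 - 4)/(-23 + 13))*485 = -165 + (-27/(-10))*485 = -165 - ⅒*(-27)*485 = -165 + (27/10)*485 = -165 + 2619/2 = 2289/2 ≈ 1144.5)
(R - c(-1242)) - J(-679, x) = (2289/2 - 1*(-1242)) - (-384 + (⅓)*(-679)*2972) = (2289/2 + 1242) - (-384 - 2017988/3) = 4773/2 - 1*(-2019140/3) = 4773/2 + 2019140/3 = 4052599/6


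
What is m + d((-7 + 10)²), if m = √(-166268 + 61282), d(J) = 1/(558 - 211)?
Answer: 1/347 + I*√104986 ≈ 0.0028818 + 324.02*I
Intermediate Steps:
d(J) = 1/347
m = I*√104986 (m = √(-104986) = I*√104986 ≈ 324.02*I)
m + d((-7 + 10)²) = I*√104986 + 1/347 = 1/347 + I*√104986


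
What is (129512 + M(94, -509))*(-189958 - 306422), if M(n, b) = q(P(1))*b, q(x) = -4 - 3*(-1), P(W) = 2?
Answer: -64539823980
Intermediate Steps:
q(x) = -1 (q(x) = -4 + 3 = -1)
M(n, b) = -b
(129512 + M(94, -509))*(-189958 - 306422) = (129512 - 1*(-509))*(-189958 - 306422) = (129512 + 509)*(-496380) = 130021*(-496380) = -64539823980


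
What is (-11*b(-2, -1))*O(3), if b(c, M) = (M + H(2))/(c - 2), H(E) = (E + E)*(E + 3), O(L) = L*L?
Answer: 1881/4 ≈ 470.25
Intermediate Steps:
O(L) = L²
H(E) = 2*E*(3 + E) (H(E) = (2*E)*(3 + E) = 2*E*(3 + E))
b(c, M) = (20 + M)/(-2 + c) (b(c, M) = (M + 2*2*(3 + 2))/(c - 2) = (M + 2*2*5)/(-2 + c) = (M + 20)/(-2 + c) = (20 + M)/(-2 + c))
(-11*b(-2, -1))*O(3) = -11*(20 - 1)/(-2 - 2)*3² = -11*19/(-4)*9 = -(-11)*19/4*9 = -11*(-19/4)*9 = (209/4)*9 = 1881/4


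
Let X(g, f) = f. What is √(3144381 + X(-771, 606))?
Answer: 9*√38827 ≈ 1773.4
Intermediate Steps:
√(3144381 + X(-771, 606)) = √(3144381 + 606) = √3144987 = 9*√38827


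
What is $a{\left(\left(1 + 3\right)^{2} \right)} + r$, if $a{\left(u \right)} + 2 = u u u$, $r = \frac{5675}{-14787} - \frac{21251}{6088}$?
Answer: $\frac{368206422127}{90023256} \approx 4090.1$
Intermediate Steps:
$r = - \frac{348787937}{90023256}$ ($r = 5675 \left(- \frac{1}{14787}\right) - \frac{21251}{6088} = - \frac{5675}{14787} - \frac{21251}{6088} = - \frac{348787937}{90023256} \approx -3.8744$)
$a{\left(u \right)} = -2 + u^{3}$ ($a{\left(u \right)} = -2 + u u u = -2 + u^{2} u = -2 + u^{3}$)
$a{\left(\left(1 + 3\right)^{2} \right)} + r = \left(-2 + \left(\left(1 + 3\right)^{2}\right)^{3}\right) - \frac{348787937}{90023256} = \left(-2 + \left(4^{2}\right)^{3}\right) - \frac{348787937}{90023256} = \left(-2 + 16^{3}\right) - \frac{348787937}{90023256} = \left(-2 + 4096\right) - \frac{348787937}{90023256} = 4094 - \frac{348787937}{90023256} = \frac{368206422127}{90023256}$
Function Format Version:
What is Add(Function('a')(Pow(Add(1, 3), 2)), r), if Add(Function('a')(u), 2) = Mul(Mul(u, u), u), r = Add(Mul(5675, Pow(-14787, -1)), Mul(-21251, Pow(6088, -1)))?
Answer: Rational(368206422127, 90023256) ≈ 4090.1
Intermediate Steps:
r = Rational(-348787937, 90023256) (r = Add(Mul(5675, Rational(-1, 14787)), Mul(-21251, Rational(1, 6088))) = Add(Rational(-5675, 14787), Rational(-21251, 6088)) = Rational(-348787937, 90023256) ≈ -3.8744)
Function('a')(u) = Add(-2, Pow(u, 3)) (Function('a')(u) = Add(-2, Mul(Mul(u, u), u)) = Add(-2, Mul(Pow(u, 2), u)) = Add(-2, Pow(u, 3)))
Add(Function('a')(Pow(Add(1, 3), 2)), r) = Add(Add(-2, Pow(Pow(Add(1, 3), 2), 3)), Rational(-348787937, 90023256)) = Add(Add(-2, Pow(Pow(4, 2), 3)), Rational(-348787937, 90023256)) = Add(Add(-2, Pow(16, 3)), Rational(-348787937, 90023256)) = Add(Add(-2, 4096), Rational(-348787937, 90023256)) = Add(4094, Rational(-348787937, 90023256)) = Rational(368206422127, 90023256)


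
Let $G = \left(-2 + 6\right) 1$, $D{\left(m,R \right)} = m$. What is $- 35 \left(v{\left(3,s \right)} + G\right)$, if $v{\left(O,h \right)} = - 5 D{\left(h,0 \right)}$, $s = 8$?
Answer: $1260$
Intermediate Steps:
$G = 4$ ($G = 4 \cdot 1 = 4$)
$v{\left(O,h \right)} = - 5 h$
$- 35 \left(v{\left(3,s \right)} + G\right) = - 35 \left(\left(-5\right) 8 + 4\right) = - 35 \left(-40 + 4\right) = \left(-35\right) \left(-36\right) = 1260$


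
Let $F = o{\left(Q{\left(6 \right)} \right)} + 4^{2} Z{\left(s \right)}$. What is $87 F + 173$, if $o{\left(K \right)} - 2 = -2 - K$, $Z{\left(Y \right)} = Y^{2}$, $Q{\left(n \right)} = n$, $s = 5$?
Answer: $34451$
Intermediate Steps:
$o{\left(K \right)} = - K$ ($o{\left(K \right)} = 2 - \left(2 + K\right) = - K$)
$F = 394$ ($F = \left(-1\right) 6 + 4^{2} \cdot 5^{2} = -6 + 16 \cdot 25 = -6 + 400 = 394$)
$87 F + 173 = 87 \cdot 394 + 173 = 34278 + 173 = 34451$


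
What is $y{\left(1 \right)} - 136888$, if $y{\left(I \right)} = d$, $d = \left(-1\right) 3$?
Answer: $-136891$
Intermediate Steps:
$d = -3$
$y{\left(I \right)} = -3$
$y{\left(1 \right)} - 136888 = -3 - 136888 = -136891$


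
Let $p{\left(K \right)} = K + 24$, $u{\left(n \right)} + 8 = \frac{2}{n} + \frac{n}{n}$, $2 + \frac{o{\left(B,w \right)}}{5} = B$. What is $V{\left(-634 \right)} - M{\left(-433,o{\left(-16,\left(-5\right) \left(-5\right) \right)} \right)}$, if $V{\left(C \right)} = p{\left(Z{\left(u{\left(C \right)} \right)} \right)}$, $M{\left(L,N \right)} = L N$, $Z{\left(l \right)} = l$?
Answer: $- \frac{12348102}{317} \approx -38953.0$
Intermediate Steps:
$o{\left(B,w \right)} = -10 + 5 B$
$u{\left(n \right)} = -7 + \frac{2}{n}$ ($u{\left(n \right)} = -8 + \left(\frac{2}{n} + \frac{n}{n}\right) = -8 + \left(\frac{2}{n} + 1\right) = -8 + \left(1 + \frac{2}{n}\right) = -7 + \frac{2}{n}$)
$p{\left(K \right)} = 24 + K$
$V{\left(C \right)} = 17 + \frac{2}{C}$ ($V{\left(C \right)} = 24 - \left(7 - \frac{2}{C}\right) = 17 + \frac{2}{C}$)
$V{\left(-634 \right)} - M{\left(-433,o{\left(-16,\left(-5\right) \left(-5\right) \right)} \right)} = \left(17 + \frac{2}{-634}\right) - - 433 \left(-10 + 5 \left(-16\right)\right) = \left(17 + 2 \left(- \frac{1}{634}\right)\right) - - 433 \left(-10 - 80\right) = \left(17 - \frac{1}{317}\right) - \left(-433\right) \left(-90\right) = \frac{5388}{317} - 38970 = - \frac{12348102}{317}$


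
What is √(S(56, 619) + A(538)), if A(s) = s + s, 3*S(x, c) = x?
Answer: 2*√2463/3 ≈ 33.086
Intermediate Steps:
S(x, c) = x/3
A(s) = 2*s
√(S(56, 619) + A(538)) = √((⅓)*56 + 2*538) = √(56/3 + 1076) = √(3284/3) = 2*√2463/3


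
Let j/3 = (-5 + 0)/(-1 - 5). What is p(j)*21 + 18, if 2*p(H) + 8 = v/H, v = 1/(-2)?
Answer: -681/10 ≈ -68.100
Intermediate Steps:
v = -1/2 ≈ -0.50000
j = 5/2 (j = 3*((-5 + 0)/(-1 - 5)) = 3*(-5/(-6)) = 3*(-5*(-1/6)) = 3*(5/6) = 5/2 ≈ 2.5000)
p(H) = -4 - 1/(4*H) (p(H) = -4 + (-1/(2*H))/2 = -4 - 1/(4*H))
p(j)*21 + 18 = (-4 - 1/(4*5/2))*21 + 18 = (-4 - 1/4*2/5)*21 + 18 = (-4 - 1/10)*21 + 18 = -41/10*21 + 18 = -861/10 + 18 = -681/10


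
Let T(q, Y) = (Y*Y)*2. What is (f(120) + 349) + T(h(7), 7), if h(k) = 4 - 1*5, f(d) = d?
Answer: 567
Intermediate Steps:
h(k) = -1 (h(k) = 4 - 5 = -1)
T(q, Y) = 2*Y² (T(q, Y) = Y²*2 = 2*Y²)
(f(120) + 349) + T(h(7), 7) = (120 + 349) + 2*7² = 469 + 2*49 = 469 + 98 = 567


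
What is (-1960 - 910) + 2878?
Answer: 8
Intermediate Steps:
(-1960 - 910) + 2878 = -2870 + 2878 = 8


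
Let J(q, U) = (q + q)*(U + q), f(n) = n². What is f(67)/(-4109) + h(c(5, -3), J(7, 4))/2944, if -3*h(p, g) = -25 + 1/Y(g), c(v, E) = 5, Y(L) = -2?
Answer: -26361379/24193792 ≈ -1.0896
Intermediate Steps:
J(q, U) = 2*q*(U + q) (J(q, U) = (2*q)*(U + q) = 2*q*(U + q))
h(p, g) = 17/2 (h(p, g) = -(-25 + 1/(-2))/3 = -(-25 - ½)/3 = -⅓*(-51/2) = 17/2)
f(67)/(-4109) + h(c(5, -3), J(7, 4))/2944 = 67²/(-4109) + (17/2)/2944 = 4489*(-1/4109) + (17/2)*(1/2944) = -4489/4109 + 17/5888 = -26361379/24193792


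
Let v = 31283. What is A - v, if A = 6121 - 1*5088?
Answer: -30250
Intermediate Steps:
A = 1033 (A = 6121 - 5088 = 1033)
A - v = 1033 - 1*31283 = 1033 - 31283 = -30250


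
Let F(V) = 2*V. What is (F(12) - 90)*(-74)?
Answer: 4884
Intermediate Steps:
(F(12) - 90)*(-74) = (2*12 - 90)*(-74) = (24 - 90)*(-74) = -66*(-74) = 4884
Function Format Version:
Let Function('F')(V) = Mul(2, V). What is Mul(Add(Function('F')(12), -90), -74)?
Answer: 4884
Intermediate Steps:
Mul(Add(Function('F')(12), -90), -74) = Mul(Add(Mul(2, 12), -90), -74) = Mul(Add(24, -90), -74) = Mul(-66, -74) = 4884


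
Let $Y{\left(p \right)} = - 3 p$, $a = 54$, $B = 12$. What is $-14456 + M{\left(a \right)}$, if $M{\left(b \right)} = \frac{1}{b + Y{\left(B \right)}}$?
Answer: $- \frac{260207}{18} \approx -14456.0$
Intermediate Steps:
$M{\left(b \right)} = \frac{1}{-36 + b}$ ($M{\left(b \right)} = \frac{1}{b - 36} = \frac{1}{-36 + b}$)
$-14456 + M{\left(a \right)} = -14456 + \frac{1}{-36 + 54} = -14456 + \frac{1}{18} = - \frac{260207}{18}$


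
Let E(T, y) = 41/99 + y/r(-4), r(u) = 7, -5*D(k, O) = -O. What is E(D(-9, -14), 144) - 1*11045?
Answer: -7639642/693 ≈ -11024.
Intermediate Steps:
D(k, O) = O/5 (D(k, O) = -(-1)*O/5 = O/5)
E(T, y) = 41/99 + y/7
E(D(-9, -14), 144) - 1*11045 = (41/99 + (⅐)*144) - 1*11045 = (41/99 + 144/7) - 11045 = 14543/693 - 11045 = -7639642/693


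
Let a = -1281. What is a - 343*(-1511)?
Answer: 516992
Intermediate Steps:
a - 343*(-1511) = -1281 - 343*(-1511) = -1281 + 518273 = 516992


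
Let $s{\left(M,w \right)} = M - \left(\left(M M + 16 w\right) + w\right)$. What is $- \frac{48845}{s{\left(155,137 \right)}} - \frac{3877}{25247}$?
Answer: $\frac{1131616192}{661446153} \approx 1.7108$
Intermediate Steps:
$s{\left(M,w \right)} = M - M^{2} - 17 w$ ($s{\left(M,w \right)} = M - \left(\left(M^{2} + 16 w\right) + w\right) = M - \left(M^{2} + 17 w\right) = M - M^{2} - 17 w$)
$- \frac{48845}{s{\left(155,137 \right)}} - \frac{3877}{25247} = - \frac{48845}{155 - 155^{2} - 2329} - \frac{3877}{25247} = - \frac{48845}{155 - 24025 - 2329} - \frac{3877}{25247} = - \frac{48845}{-26199} - \frac{3877}{25247} = \left(-48845\right) \left(- \frac{1}{26199}\right) - \frac{3877}{25247} = \frac{48845}{26199} - \frac{3877}{25247} = \frac{1131616192}{661446153}$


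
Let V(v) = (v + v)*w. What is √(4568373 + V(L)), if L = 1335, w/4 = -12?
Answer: 3*√493357 ≈ 2107.2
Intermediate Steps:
w = -48 (w = 4*(-12) = -48)
V(v) = -96*v (V(v) = (v + v)*(-48) = (2*v)*(-48) = -96*v)
√(4568373 + V(L)) = √(4568373 - 96*1335) = √(4568373 - 128160) = √4440213 = 3*√493357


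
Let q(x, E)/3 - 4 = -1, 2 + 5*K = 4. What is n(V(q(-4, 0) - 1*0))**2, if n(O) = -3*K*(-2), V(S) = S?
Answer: 144/25 ≈ 5.7600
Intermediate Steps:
K = 2/5 (K = -2/5 + (1/5)*4 = -2/5 + 4/5 = 2/5 ≈ 0.40000)
q(x, E) = 9 (q(x, E) = 12 + 3*(-1) = 12 - 3 = 9)
n(O) = 12/5 (n(O) = -3*2/5*(-2) = -6/5*(-2) = 12/5)
n(V(q(-4, 0) - 1*0))**2 = (12/5)**2 = 144/25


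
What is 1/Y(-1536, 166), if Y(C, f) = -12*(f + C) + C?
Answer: 1/14904 ≈ 6.7096e-5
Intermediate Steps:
Y(C, f) = -12*f - 11*C (Y(C, f) = -12*(C + f) + C = (-12*C - 12*f) + C = -12*f - 11*C)
1/Y(-1536, 166) = 1/(-12*166 - 11*(-1536)) = 1/(-1992 + 16896) = 1/14904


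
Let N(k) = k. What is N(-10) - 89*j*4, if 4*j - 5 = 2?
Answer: -633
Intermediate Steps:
j = 7/4 (j = 5/4 + (¼)*2 = 5/4 + ½ = 7/4 ≈ 1.7500)
N(-10) - 89*j*4 = -10 - 623*4/4 = -10 - 89*7 = -10 - 623 = -633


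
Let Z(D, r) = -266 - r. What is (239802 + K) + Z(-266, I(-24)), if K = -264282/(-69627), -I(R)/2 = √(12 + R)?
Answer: 5559479118/23209 + 4*I*√3 ≈ 2.3954e+5 + 6.9282*I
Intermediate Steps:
I(R) = -2*√(12 + R)
K = 88094/23209 (K = -264282*(-1/69627) = 88094/23209 ≈ 3.7957)
(239802 + K) + Z(-266, I(-24)) = (239802 + 88094/23209) + (-266 - (-2)*√(12 - 24)) = 5565652712/23209 + (-266 - (-2)*√(-12)) = 5565652712/23209 + (-266 - (-2)*2*I*√3) = 5565652712/23209 + (-266 - (-4)*I*√3) = 5565652712/23209 + (-266 + 4*I*√3) = 5559479118/23209 + 4*I*√3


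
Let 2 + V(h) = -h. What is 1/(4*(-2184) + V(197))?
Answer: -1/8935 ≈ -0.00011192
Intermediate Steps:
V(h) = -2 - h
1/(4*(-2184) + V(197)) = 1/(4*(-2184) + (-2 - 1*197)) = 1/(-8736 + (-2 - 197)) = 1/(-8736 - 199) = 1/(-8935) = -1/8935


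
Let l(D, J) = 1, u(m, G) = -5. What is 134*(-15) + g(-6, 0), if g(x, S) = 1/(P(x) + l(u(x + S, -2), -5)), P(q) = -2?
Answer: -2011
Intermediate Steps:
g(x, S) = -1 (g(x, S) = 1/(-2 + 1) = 1/(-1) = -1)
134*(-15) + g(-6, 0) = 134*(-15) - 1 = -2010 - 1 = -2011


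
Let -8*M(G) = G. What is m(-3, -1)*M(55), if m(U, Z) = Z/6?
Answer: 55/48 ≈ 1.1458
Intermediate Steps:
M(G) = -G/8
m(U, Z) = Z/6 (m(U, Z) = Z*(⅙) = Z/6)
m(-3, -1)*M(55) = ((⅙)*(-1))*(-⅛*55) = -⅙*(-55/8) = 55/48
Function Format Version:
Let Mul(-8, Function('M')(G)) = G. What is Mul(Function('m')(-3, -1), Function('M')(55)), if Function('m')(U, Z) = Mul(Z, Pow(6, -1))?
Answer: Rational(55, 48) ≈ 1.1458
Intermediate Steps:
Function('M')(G) = Mul(Rational(-1, 8), G)
Function('m')(U, Z) = Mul(Rational(1, 6), Z) (Function('m')(U, Z) = Mul(Z, Rational(1, 6)) = Mul(Rational(1, 6), Z))
Mul(Function('m')(-3, -1), Function('M')(55)) = Mul(Mul(Rational(1, 6), -1), Mul(Rational(-1, 8), 55)) = Mul(Rational(-1, 6), Rational(-55, 8)) = Rational(55, 48)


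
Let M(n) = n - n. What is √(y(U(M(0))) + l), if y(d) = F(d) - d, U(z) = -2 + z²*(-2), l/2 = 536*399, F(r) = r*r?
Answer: 267*√6 ≈ 654.01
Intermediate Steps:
F(r) = r²
M(n) = 0
l = 427728 (l = 2*(536*399) = 2*213864 = 427728)
U(z) = -2 - 2*z²
y(d) = d² - d
√(y(U(M(0))) + l) = √((-2 - 2*0²)*(-1 + (-2 - 2*0²)) + 427728) = √((-2 - 2*0)*(-1 + (-2 - 2*0)) + 427728) = √((-2 + 0)*(-1 + (-2 + 0)) + 427728) = √(-2*(-1 - 2) + 427728) = √(-2*(-3) + 427728) = √(6 + 427728) = √427734 = 267*√6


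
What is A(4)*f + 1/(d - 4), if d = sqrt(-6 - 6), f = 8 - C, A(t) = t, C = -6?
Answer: 391/7 - I*sqrt(3)/14 ≈ 55.857 - 0.12372*I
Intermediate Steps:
f = 14 (f = 8 - 1*(-6) = 8 + 6 = 14)
d = 2*I*sqrt(3) (d = sqrt(-12) = 2*I*sqrt(3) ≈ 3.4641*I)
A(4)*f + 1/(d - 4) = 4*14 + 1/(2*I*sqrt(3) - 4) = 56 + 1/(-4 + 2*I*sqrt(3))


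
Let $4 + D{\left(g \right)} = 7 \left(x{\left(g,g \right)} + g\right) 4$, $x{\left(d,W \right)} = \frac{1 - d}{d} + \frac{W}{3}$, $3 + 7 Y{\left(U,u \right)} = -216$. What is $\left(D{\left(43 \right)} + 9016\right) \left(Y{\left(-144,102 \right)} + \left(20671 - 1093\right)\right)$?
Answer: $\frac{62306819772}{301} \approx 2.07 \cdot 10^{8}$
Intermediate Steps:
$Y{\left(U,u \right)} = - \frac{219}{7}$ ($Y{\left(U,u \right)} = - \frac{3}{7} + \frac{1}{7} \left(-216\right) = - \frac{3}{7} - \frac{216}{7} = - \frac{219}{7}$)
$x{\left(d,W \right)} = \frac{W}{3} + \frac{1 - d}{d}$ ($x{\left(d,W \right)} = \frac{1 - d}{d} + W \frac{1}{3} = \frac{1 - d}{d} + \frac{W}{3} = \frac{W}{3} + \frac{1 - d}{d}$)
$D{\left(g \right)} = -32 + \frac{28}{g} + \frac{112 g}{3}$ ($D{\left(g \right)} = -4 + 7 \left(\left(-1 + \frac{1}{g} + \frac{g}{3}\right) + g\right) 4 = -4 + 7 \left(-1 + \frac{1}{g} + \frac{4 g}{3}\right) 4 = -4 + \left(-7 + \frac{7}{g} + \frac{28 g}{3}\right) 4 = -4 + \left(-28 + \frac{28}{g} + \frac{112 g}{3}\right) = -32 + \frac{28}{g} + \frac{112 g}{3}$)
$\left(D{\left(43 \right)} + 9016\right) \left(Y{\left(-144,102 \right)} + \left(20671 - 1093\right)\right) = \left(\left(-32 + \frac{28}{43} + \frac{112}{3} \cdot 43\right) + 9016\right) \left(- \frac{219}{7} + \left(20671 - 1093\right)\right) = \left(\left(-32 + 28 \cdot \frac{1}{43} + \frac{4816}{3}\right) + 9016\right) \left(- \frac{219}{7} + 19578\right) = \left(\left(-32 + \frac{28}{43} + \frac{4816}{3}\right) + 9016\right) \frac{136827}{7} = \left(\frac{203044}{129} + 9016\right) \frac{136827}{7} = \frac{1366108}{129} \cdot \frac{136827}{7} = \frac{62306819772}{301}$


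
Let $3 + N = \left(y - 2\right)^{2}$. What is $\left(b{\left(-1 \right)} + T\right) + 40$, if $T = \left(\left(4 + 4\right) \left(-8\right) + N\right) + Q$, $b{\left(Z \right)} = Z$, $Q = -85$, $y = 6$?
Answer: $-97$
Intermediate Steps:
$N = 13$ ($N = -3 + \left(6 - 2\right)^{2} = -3 + 4^{2} = -3 + 16 = 13$)
$T = -136$ ($T = \left(\left(4 + 4\right) \left(-8\right) + 13\right) - 85 = \left(8 \left(-8\right) + 13\right) - 85 = \left(-64 + 13\right) - 85 = -51 - 85 = -136$)
$\left(b{\left(-1 \right)} + T\right) + 40 = \left(-1 - 136\right) + 40 = -137 + 40 = -97$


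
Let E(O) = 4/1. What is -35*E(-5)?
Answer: -140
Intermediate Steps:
E(O) = 4 (E(O) = 4*1 = 4)
-35*E(-5) = -35*4 = -140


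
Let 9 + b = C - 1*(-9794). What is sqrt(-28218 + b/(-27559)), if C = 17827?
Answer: I*sqrt(21432289095966)/27559 ≈ 167.99*I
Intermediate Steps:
b = 27612 (b = -9 + (17827 - 1*(-9794)) = -9 + (17827 + 9794) = -9 + 27621 = 27612)
sqrt(-28218 + b/(-27559)) = sqrt(-28218 + 27612/(-27559)) = sqrt(-28218 + 27612*(-1/27559)) = sqrt(-28218 - 27612/27559) = sqrt(-777687474/27559) = I*sqrt(21432289095966)/27559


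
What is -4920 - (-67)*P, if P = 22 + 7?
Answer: -2977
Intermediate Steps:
P = 29
-4920 - (-67)*P = -4920 - (-67)*29 = -4920 - 1*(-1943) = -4920 + 1943 = -2977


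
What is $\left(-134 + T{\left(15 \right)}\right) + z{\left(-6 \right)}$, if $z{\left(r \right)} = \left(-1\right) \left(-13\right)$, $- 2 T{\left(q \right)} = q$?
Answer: $- \frac{257}{2} \approx -128.5$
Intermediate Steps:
$T{\left(q \right)} = - \frac{q}{2}$
$z{\left(r \right)} = 13$
$\left(-134 + T{\left(15 \right)}\right) + z{\left(-6 \right)} = \left(-134 - \frac{15}{2}\right) + 13 = - \frac{283}{2} + 13 = - \frac{257}{2}$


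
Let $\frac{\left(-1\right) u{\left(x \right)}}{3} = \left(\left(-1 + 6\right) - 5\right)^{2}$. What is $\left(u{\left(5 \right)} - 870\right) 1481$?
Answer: $-1288470$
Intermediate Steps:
$u{\left(x \right)} = 0$ ($u{\left(x \right)} = - 3 \left(\left(-1 + 6\right) - 5\right)^{2} = - 3 \left(5 - 5\right)^{2} = - 3 \cdot 0^{2} = \left(-3\right) 0 = 0$)
$\left(u{\left(5 \right)} - 870\right) 1481 = \left(0 - 870\right) 1481 = \left(-870\right) 1481 = -1288470$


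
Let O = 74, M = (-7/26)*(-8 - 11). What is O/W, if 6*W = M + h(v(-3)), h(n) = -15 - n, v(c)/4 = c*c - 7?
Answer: -3848/155 ≈ -24.826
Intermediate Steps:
v(c) = -28 + 4*c**2 (v(c) = 4*(c*c - 7) = 4*(c**2 - 7) = 4*(-7 + c**2) = -28 + 4*c**2)
M = 133/26 (M = -7*1/26*(-19) = -7/26*(-19) = 133/26 ≈ 5.1154)
W = -155/52 (W = (133/26 + (-15 - (-28 + 4*(-3)**2)))/6 = (133/26 + (-15 - (-28 + 4*9)))/6 = (133/26 + (-15 - (-28 + 36)))/6 = (133/26 + (-15 - 1*8))/6 = (133/26 + (-15 - 8))/6 = (133/26 - 23)/6 = (1/6)*(-465/26) = -155/52 ≈ -2.9808)
O/W = 74/(-155/52) = 74*(-52/155) = -3848/155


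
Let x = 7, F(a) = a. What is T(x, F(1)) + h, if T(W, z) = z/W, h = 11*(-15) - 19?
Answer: -1287/7 ≈ -183.86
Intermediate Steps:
h = -184 (h = -165 - 19 = -184)
T(x, F(1)) + h = 1/7 - 184 = 1*(⅐) - 184 = ⅐ - 184 = -1287/7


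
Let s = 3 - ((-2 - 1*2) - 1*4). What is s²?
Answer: 121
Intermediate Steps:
s = 11 (s = 3 - ((-2 - 2) - 4) = 3 - (-4 - 4) = 3 - 1*(-8) = 3 + 8 = 11)
s² = 11² = 121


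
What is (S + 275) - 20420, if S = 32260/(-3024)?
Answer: -15237685/756 ≈ -20156.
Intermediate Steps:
S = -8065/756 (S = 32260*(-1/3024) = -8065/756 ≈ -10.668)
(S + 275) - 20420 = (-8065/756 + 275) - 20420 = 199835/756 - 20420 = -15237685/756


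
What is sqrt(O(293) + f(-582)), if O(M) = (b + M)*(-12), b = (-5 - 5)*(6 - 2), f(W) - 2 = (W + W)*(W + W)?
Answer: sqrt(1351862) ≈ 1162.7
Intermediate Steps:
f(W) = 2 + 4*W**2 (f(W) = 2 + (W + W)*(W + W) = 2 + (2*W)*(2*W) = 2 + 4*W**2)
b = -40 (b = -10*4 = -40)
O(M) = 480 - 12*M (O(M) = (-40 + M)*(-12) = 480 - 12*M)
sqrt(O(293) + f(-582)) = sqrt((480 - 12*293) + (2 + 4*(-582)**2)) = sqrt((480 - 3516) + (2 + 4*338724)) = sqrt(-3036 + (2 + 1354896)) = sqrt(-3036 + 1354898) = sqrt(1351862)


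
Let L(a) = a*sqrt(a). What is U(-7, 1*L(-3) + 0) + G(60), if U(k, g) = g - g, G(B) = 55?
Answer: 55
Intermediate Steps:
L(a) = a**(3/2)
U(k, g) = 0
U(-7, 1*L(-3) + 0) + G(60) = 0 + 55 = 55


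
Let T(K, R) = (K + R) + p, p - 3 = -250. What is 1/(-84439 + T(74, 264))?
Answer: -1/84348 ≈ -1.1856e-5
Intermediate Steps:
p = -247 (p = 3 - 250 = -247)
T(K, R) = -247 + K + R (T(K, R) = (K + R) - 247 = -247 + K + R)
1/(-84439 + T(74, 264)) = 1/(-84439 + (-247 + 74 + 264)) = 1/(-84439 + 91) = 1/(-84348) = -1/84348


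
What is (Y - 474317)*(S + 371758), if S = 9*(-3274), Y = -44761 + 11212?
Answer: -173838468872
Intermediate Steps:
Y = -33549
S = -29466
(Y - 474317)*(S + 371758) = (-33549 - 474317)*(-29466 + 371758) = -507866*342292 = -173838468872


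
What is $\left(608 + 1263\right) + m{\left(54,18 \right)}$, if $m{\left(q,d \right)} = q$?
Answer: $1925$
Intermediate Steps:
$\left(608 + 1263\right) + m{\left(54,18 \right)} = \left(608 + 1263\right) + 54 = 1871 + 54 = 1925$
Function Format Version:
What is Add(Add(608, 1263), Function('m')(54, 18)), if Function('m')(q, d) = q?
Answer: 1925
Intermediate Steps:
Add(Add(608, 1263), Function('m')(54, 18)) = Add(Add(608, 1263), 54) = Add(1871, 54) = 1925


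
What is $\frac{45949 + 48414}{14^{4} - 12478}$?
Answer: $\frac{94363}{25938} \approx 3.638$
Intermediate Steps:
$\frac{45949 + 48414}{14^{4} - 12478} = \frac{94363}{38416 - 12478} = \frac{94363}{25938}$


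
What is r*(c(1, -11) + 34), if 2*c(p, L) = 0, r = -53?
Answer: -1802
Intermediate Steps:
c(p, L) = 0 (c(p, L) = (1/2)*0 = 0)
r*(c(1, -11) + 34) = -53*(0 + 34) = -53*34 = -1802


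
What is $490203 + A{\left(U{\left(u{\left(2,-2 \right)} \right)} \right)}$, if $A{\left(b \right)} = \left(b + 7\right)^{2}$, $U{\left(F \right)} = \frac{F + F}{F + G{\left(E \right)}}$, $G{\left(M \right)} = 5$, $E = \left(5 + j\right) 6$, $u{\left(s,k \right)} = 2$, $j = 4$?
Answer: $\frac{24022756}{49} \approx 4.9026 \cdot 10^{5}$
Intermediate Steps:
$E = 54$ ($E = \left(5 + 4\right) 6 = 9 \cdot 6 = 54$)
$U{\left(F \right)} = \frac{2 F}{5 + F}$ ($U{\left(F \right)} = \frac{F + F}{F + 5} = \frac{2 F}{5 + F}$)
$A{\left(b \right)} = \left(7 + b\right)^{2}$
$490203 + A{\left(U{\left(u{\left(2,-2 \right)} \right)} \right)} = 490203 + \left(7 + 2 \cdot 2 \frac{1}{5 + 2}\right)^{2} = 490203 + \left(7 + 2 \cdot 2 \cdot \frac{1}{7}\right)^{2} = 490203 + \left(7 + \frac{4}{7}\right)^{2} = 490203 + \left(\frac{53}{7}\right)^{2} = 490203 + \frac{2809}{49} = \frac{24022756}{49}$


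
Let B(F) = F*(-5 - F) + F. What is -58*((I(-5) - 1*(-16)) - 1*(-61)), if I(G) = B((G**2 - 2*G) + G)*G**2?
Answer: 1474534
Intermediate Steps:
B(F) = F + F*(-5 - F)
I(G) = -G**2*(G**2 - G)*(4 + G**2 - G) (I(G) = (-((G**2 - 2*G) + G)*(4 + ((G**2 - 2*G) + G)))*G**2 = (-(G**2 - G)*(4 + (G**2 - G)))*G**2 = (-(G**2 - G)*(4 + G**2 - G))*G**2 = -G**2*(G**2 - G)*(4 + G**2 - G))
-58*((I(-5) - 1*(-16)) - 1*(-61)) = -58*((-1*(-5)**3*(-1 - 5)*(4 - 5*(-1 - 5)) - 1*(-16)) - 1*(-61)) = -58*((-1*(-125)*(-6)*(4 - 5*(-6)) + 16) + 61) = -58*((-1*(-125)*(-6)*(4 + 30) + 16) + 61) = -58*((-1*(-125)*(-6)*34 + 16) + 61) = -58*((-25500 + 16) + 61) = -58*(-25484 + 61) = -58*(-25423) = 1474534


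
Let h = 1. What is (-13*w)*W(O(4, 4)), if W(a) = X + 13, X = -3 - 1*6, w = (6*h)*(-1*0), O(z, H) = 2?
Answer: 0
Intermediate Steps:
w = 0 (w = (6*1)*(-1*0) = 6*0 = 0)
X = -9 (X = -3 - 6 = -9)
W(a) = 4 (W(a) = -9 + 13 = 4)
(-13*w)*W(O(4, 4)) = -13*0*4 = 0*4 = 0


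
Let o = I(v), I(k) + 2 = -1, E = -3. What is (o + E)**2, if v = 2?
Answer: 36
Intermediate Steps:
I(k) = -3 (I(k) = -2 - 1 = -3)
o = -3
(o + E)**2 = (-3 - 3)**2 = (-6)**2 = 36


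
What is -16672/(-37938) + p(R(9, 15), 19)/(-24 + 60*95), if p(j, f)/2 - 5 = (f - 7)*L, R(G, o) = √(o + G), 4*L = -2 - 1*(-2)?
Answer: 2639157/5981558 ≈ 0.44122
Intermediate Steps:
L = 0 (L = (-2 - 1*(-2))/4 = (-2 + 2)/4 = (¼)*0 = 0)
R(G, o) = √(G + o)
p(j, f) = 10 (p(j, f) = 10 + 2*((f - 7)*0) = 10 + 2*((-7 + f)*0) = 10 + 2*0 = 10 + 0 = 10)
-16672/(-37938) + p(R(9, 15), 19)/(-24 + 60*95) = -16672/(-37938) + 10/(-24 + 60*95) = -16672*(-1/37938) + 10/(-24 + 5700) = 8336/18969 + 10/5676 = 8336/18969 + 10*(1/5676) = 8336/18969 + 5/2838 = 2639157/5981558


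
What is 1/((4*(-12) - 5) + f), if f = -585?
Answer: -1/638 ≈ -0.0015674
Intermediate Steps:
1/((4*(-12) - 5) + f) = 1/((4*(-12) - 5) - 585) = 1/((-48 - 5) - 585) = 1/(-53 - 585) = 1/(-638) = -1/638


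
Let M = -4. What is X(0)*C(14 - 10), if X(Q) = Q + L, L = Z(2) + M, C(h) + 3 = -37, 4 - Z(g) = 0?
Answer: 0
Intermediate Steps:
Z(g) = 4 (Z(g) = 4 - 1*0 = 4 + 0 = 4)
C(h) = -40 (C(h) = -3 - 37 = -40)
L = 0 (L = 4 - 4 = 0)
X(Q) = Q (X(Q) = Q + 0 = Q)
X(0)*C(14 - 10) = 0*(-40) = 0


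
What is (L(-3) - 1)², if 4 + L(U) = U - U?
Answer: 25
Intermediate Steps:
L(U) = -4 (L(U) = -4 + (U - U) = -4 + 0 = -4)
(L(-3) - 1)² = (-4 - 1)² = (-5)² = 25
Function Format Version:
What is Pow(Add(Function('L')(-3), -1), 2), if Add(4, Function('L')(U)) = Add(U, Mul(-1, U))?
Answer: 25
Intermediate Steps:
Function('L')(U) = -4 (Function('L')(U) = Add(-4, Add(U, Mul(-1, U))) = Add(-4, 0) = -4)
Pow(Add(Function('L')(-3), -1), 2) = Pow(Add(-4, -1), 2) = Pow(-5, 2) = 25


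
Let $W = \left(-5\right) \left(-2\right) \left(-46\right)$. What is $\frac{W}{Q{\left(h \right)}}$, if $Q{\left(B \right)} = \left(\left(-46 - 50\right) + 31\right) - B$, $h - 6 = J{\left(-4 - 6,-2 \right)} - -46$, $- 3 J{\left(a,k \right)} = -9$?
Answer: $\frac{23}{6} \approx 3.8333$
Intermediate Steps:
$J{\left(a,k \right)} = 3$ ($J{\left(a,k \right)} = \left(- \frac{1}{3}\right) \left(-9\right) = 3$)
$W = -460$ ($W = 10 \left(-46\right) = -460$)
$h = 55$ ($h = 6 + \left(3 - -46\right) = 6 + \left(3 + 46\right) = 6 + 49 = 55$)
$Q{\left(B \right)} = -65 - B$ ($Q{\left(B \right)} = \left(-96 + 31\right) - B = -65 - B$)
$\frac{W}{Q{\left(h \right)}} = - \frac{460}{-65 - 55} = - \frac{460}{-120} = \left(-460\right) \left(- \frac{1}{120}\right) = \frac{23}{6}$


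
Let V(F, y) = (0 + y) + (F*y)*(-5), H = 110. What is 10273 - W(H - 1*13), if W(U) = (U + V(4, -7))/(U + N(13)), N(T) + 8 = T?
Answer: 523808/51 ≈ 10271.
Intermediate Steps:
N(T) = -8 + T
V(F, y) = y - 5*F*y
W(U) = (133 + U)/(5 + U) (W(U) = (U - 7*(1 - 5*4))/(U + (-8 + 13)) = (U - 7*(1 - 20))/(U + 5) = (U - 7*(-19))/(5 + U) = (U + 133)/(5 + U) = (133 + U)/(5 + U))
10273 - W(H - 1*13) = 10273 - (133 + (110 - 1*13))/(5 + (110 - 1*13)) = 10273 - (133 + (110 - 13))/(5 + (110 - 13)) = 10273 - (133 + 97)/(5 + 97) = 10273 - 230/102 = 10273 - 1*115/51 = 10273 - 115/51 = 523808/51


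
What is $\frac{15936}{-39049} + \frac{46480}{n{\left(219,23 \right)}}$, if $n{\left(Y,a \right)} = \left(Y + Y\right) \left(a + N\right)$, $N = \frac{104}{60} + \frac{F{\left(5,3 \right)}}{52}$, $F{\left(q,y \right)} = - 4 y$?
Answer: $\frac{26714519108}{6810028453} \approx 3.9228$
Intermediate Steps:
$N = \frac{293}{195}$ ($N = \frac{104}{60} + \frac{\left(-4\right) 3}{52} = 104 \cdot \frac{1}{60} - \frac{3}{13} = \frac{26}{15} - \frac{3}{13} = \frac{293}{195} \approx 1.5026$)
$n{\left(Y,a \right)} = 2 Y \left(\frac{293}{195} + a\right)$ ($n{\left(Y,a \right)} = \left(Y + Y\right) \left(a + \frac{293}{195}\right) = 2 Y \left(\frac{293}{195} + a\right)$)
$\frac{15936}{-39049} + \frac{46480}{n{\left(219,23 \right)}} = \frac{15936}{-39049} + \frac{46480}{\frac{2}{195} \cdot 219 \left(293 + 195 \cdot 23\right)} = 15936 \left(- \frac{1}{39049}\right) + \frac{46480}{\frac{2}{195} \cdot 219 \left(293 + 4485\right)} = - \frac{15936}{39049} + \frac{46480}{\frac{2}{195} \cdot 219 \cdot 4778} = - \frac{15936}{39049} + \frac{46480}{\frac{697588}{65}} = - \frac{15936}{39049} + 46480 \cdot \frac{65}{697588} = - \frac{15936}{39049} + \frac{755300}{174397} = \frac{26714519108}{6810028453}$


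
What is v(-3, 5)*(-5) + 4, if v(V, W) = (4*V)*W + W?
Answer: 279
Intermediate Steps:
v(V, W) = W + 4*V*W (v(V, W) = 4*V*W + W = W + 4*V*W)
v(-3, 5)*(-5) + 4 = (5*(1 + 4*(-3)))*(-5) + 4 = (5*(1 - 12))*(-5) + 4 = (5*(-11))*(-5) + 4 = -55*(-5) + 4 = 275 + 4 = 279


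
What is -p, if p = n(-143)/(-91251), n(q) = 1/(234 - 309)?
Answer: -1/6843825 ≈ -1.4612e-7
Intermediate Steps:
n(q) = -1/75 (n(q) = 1/(-75) = -1/75)
p = 1/6843825 (p = -1/75/(-91251) = -1/75*(-1/91251) = 1/6843825 ≈ 1.4612e-7)
-p = -1*1/6843825 = -1/6843825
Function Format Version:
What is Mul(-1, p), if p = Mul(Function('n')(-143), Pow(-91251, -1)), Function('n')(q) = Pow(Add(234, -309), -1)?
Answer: Rational(-1, 6843825) ≈ -1.4612e-7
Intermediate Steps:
Function('n')(q) = Rational(-1, 75) (Function('n')(q) = Pow(-75, -1) = Rational(-1, 75))
p = Rational(1, 6843825) (p = Mul(Rational(-1, 75), Pow(-91251, -1)) = Mul(Rational(-1, 75), Rational(-1, 91251)) = Rational(1, 6843825) ≈ 1.4612e-7)
Mul(-1, p) = Mul(-1, Rational(1, 6843825)) = Rational(-1, 6843825)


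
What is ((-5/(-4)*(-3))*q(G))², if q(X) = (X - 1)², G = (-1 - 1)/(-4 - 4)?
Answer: 18225/4096 ≈ 4.4495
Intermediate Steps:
G = ¼ (G = -2/(-8) = -2*(-⅛) = ¼ ≈ 0.25000)
q(X) = (-1 + X)²
((-5/(-4)*(-3))*q(G))² = ((-5/(-4)*(-3))*(-1 + ¼)²)² = ((-5*(-¼)*(-3))*(-¾)²)² = (((5/4)*(-3))*(9/16))² = (-15/4*9/16)² = (-135/64)² = 18225/4096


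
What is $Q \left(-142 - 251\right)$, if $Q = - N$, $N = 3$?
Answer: $1179$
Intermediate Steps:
$Q = -3$ ($Q = \left(-1\right) 3 = -3$)
$Q \left(-142 - 251\right) = - 3 \left(-142 - 251\right) = \left(-3\right) \left(-393\right) = 1179$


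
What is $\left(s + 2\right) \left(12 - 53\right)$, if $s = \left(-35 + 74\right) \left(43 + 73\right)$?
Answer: $-185566$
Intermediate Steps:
$s = 4524$ ($s = 39 \cdot 116 = 4524$)
$\left(s + 2\right) \left(12 - 53\right) = \left(4524 + 2\right) \left(12 - 53\right) = 4526 \left(12 - 53\right) = 4526 \left(-41\right) = -185566$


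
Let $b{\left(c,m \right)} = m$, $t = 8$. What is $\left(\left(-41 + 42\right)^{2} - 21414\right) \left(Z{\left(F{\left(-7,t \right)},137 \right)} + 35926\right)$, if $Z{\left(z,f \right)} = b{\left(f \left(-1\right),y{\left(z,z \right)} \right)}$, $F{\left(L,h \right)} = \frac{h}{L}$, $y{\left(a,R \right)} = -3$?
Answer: $-769219199$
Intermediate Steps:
$Z{\left(z,f \right)} = -3$
$\left(\left(-41 + 42\right)^{2} - 21414\right) \left(Z{\left(F{\left(-7,t \right)},137 \right)} + 35926\right) = \left(\left(-41 + 42\right)^{2} - 21414\right) \left(-3 + 35926\right) = \left(1^{2} - 21414\right) 35923 = \left(1 - 21414\right) 35923 = \left(-21413\right) 35923 = -769219199$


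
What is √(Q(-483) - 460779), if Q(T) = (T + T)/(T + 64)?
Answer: 3*I*√8988268585/419 ≈ 678.81*I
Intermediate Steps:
Q(T) = 2*T/(64 + T) (Q(T) = (2*T)/(64 + T) = 2*T/(64 + T))
√(Q(-483) - 460779) = √(2*(-483)/(64 - 483) - 460779) = √(2*(-483)/(-419) - 460779) = √(2*(-483)*(-1/419) - 460779) = √(966/419 - 460779) = √(-193065435/419) = 3*I*√8988268585/419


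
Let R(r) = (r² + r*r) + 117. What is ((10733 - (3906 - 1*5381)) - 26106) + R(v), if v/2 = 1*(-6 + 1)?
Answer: -13581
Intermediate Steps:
v = -10 (v = 2*(1*(-6 + 1)) = 2*(1*(-5)) = 2*(-5) = -10)
R(r) = 117 + 2*r² (R(r) = (r² + r²) + 117 = 2*r² + 117 = 117 + 2*r²)
((10733 - (3906 - 1*5381)) - 26106) + R(v) = ((10733 - (3906 - 1*5381)) - 26106) + (117 + 2*(-10)²) = ((10733 - (3906 - 5381)) - 26106) + (117 + 2*100) = ((10733 - 1*(-1475)) - 26106) + (117 + 200) = ((10733 + 1475) - 26106) + 317 = (12208 - 26106) + 317 = -13898 + 317 = -13581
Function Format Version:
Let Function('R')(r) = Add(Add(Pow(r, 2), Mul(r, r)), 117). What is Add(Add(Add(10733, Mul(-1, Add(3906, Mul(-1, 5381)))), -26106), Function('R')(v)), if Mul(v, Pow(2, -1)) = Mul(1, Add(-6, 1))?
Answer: -13581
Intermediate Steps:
v = -10 (v = Mul(2, Mul(1, Add(-6, 1))) = Mul(2, Mul(1, -5)) = Mul(2, -5) = -10)
Function('R')(r) = Add(117, Mul(2, Pow(r, 2))) (Function('R')(r) = Add(Add(Pow(r, 2), Pow(r, 2)), 117) = Add(Mul(2, Pow(r, 2)), 117) = Add(117, Mul(2, Pow(r, 2))))
Add(Add(Add(10733, Mul(-1, Add(3906, Mul(-1, 5381)))), -26106), Function('R')(v)) = Add(Add(Add(10733, Mul(-1, Add(3906, Mul(-1, 5381)))), -26106), Add(117, Mul(2, Pow(-10, 2)))) = Add(Add(Add(10733, Mul(-1, Add(3906, -5381))), -26106), Add(117, Mul(2, 100))) = Add(Add(Add(10733, Mul(-1, -1475)), -26106), Add(117, 200)) = Add(Add(Add(10733, 1475), -26106), 317) = Add(Add(12208, -26106), 317) = Add(-13898, 317) = -13581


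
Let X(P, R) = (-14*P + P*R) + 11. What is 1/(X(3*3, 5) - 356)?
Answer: -1/426 ≈ -0.0023474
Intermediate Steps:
X(P, R) = 11 - 14*P + P*R
1/(X(3*3, 5) - 356) = 1/((11 - 42*3 + (3*3)*5) - 356) = 1/((11 - 14*9 + 9*5) - 356) = 1/((11 - 126 + 45) - 356) = 1/(-70 - 356) = 1/(-426) = -1/426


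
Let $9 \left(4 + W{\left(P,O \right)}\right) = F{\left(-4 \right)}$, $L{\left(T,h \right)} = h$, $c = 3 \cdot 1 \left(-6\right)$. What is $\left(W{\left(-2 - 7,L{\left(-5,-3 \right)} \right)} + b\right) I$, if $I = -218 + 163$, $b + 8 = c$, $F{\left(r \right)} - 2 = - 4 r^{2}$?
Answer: $\frac{18260}{9} \approx 2028.9$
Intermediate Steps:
$F{\left(r \right)} = 2 - 4 r^{2}$
$c = -18$ ($c = 3 \left(-6\right) = -18$)
$b = -26$ ($b = -8 - 18 = -26$)
$W{\left(P,O \right)} = - \frac{98}{9}$ ($W{\left(P,O \right)} = -4 + \frac{2 - 4 \left(-4\right)^{2}}{9} = -4 + \frac{2 - 64}{9} = -4 + \frac{1}{9} \left(-62\right) = -4 - \frac{62}{9} = - \frac{98}{9}$)
$I = -55$
$\left(W{\left(-2 - 7,L{\left(-5,-3 \right)} \right)} + b\right) I = \left(- \frac{98}{9} - 26\right) \left(-55\right) = \left(- \frac{332}{9}\right) \left(-55\right) = \frac{18260}{9}$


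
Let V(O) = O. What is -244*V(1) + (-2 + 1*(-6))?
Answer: -252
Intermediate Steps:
-244*V(1) + (-2 + 1*(-6)) = -244*1 + (-2 + 1*(-6)) = -244 + (-2 - 6) = -244 - 8 = -252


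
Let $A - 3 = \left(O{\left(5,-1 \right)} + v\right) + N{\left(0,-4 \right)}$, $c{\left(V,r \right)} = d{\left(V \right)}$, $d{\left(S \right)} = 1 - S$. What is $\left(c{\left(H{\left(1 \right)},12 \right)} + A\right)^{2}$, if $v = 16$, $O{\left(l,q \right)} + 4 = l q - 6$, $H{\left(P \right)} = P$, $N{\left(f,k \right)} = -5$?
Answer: $1$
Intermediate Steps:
$O{\left(l,q \right)} = -10 + l q$ ($O{\left(l,q \right)} = -4 + \left(l q - 6\right) = -4 + \left(-6 + l q\right) = -10 + l q$)
$c{\left(V,r \right)} = 1 - V$
$A = -1$ ($A = 3 + \left(\left(\left(-10 + 5 \left(-1\right)\right) + 16\right) - 5\right) = 3 + \left(\left(\left(-10 - 5\right) + 16\right) - 5\right) = 3 + \left(\left(-15 + 16\right) - 5\right) = 3 + \left(1 - 5\right) = 3 - 4 = -1$)
$\left(c{\left(H{\left(1 \right)},12 \right)} + A\right)^{2} = \left(\left(1 - 1\right) - 1\right)^{2} = \left(0 - 1\right)^{2} = \left(-1\right)^{2} = 1$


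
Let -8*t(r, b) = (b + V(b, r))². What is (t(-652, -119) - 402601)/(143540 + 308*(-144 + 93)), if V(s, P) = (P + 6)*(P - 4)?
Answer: -179488474457/1022656 ≈ -1.7551e+5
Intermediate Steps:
V(s, P) = (-4 + P)*(6 + P) (V(s, P) = (6 + P)*(-4 + P) = (-4 + P)*(6 + P))
t(r, b) = -(-24 + b + r² + 2*r)²/8 (t(r, b) = -(b + (-24 + r² + 2*r))²/8 = -(-24 + b + r² + 2*r)²/8)
(t(-652, -119) - 402601)/(143540 + 308*(-144 + 93)) = (-(-24 - 119 + (-652)² + 2*(-652))²/8 - 402601)/(143540 + 308*(-144 + 93)) = (-(-24 - 119 + 425104 - 1304)²/8 - 402601)/(143540 + 308*(-51)) = (-⅛*423657² - 402601)/(143540 - 15708) = (-⅛*179485253649 - 402601)/127832 = (-179485253649/8 - 402601)*(1/127832) = -179488474457/8*1/127832 = -179488474457/1022656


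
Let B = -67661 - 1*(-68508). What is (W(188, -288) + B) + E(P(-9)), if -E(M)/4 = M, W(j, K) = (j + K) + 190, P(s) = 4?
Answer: 921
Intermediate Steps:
W(j, K) = 190 + K + j (W(j, K) = (K + j) + 190 = 190 + K + j)
B = 847 (B = -67661 + 68508 = 847)
E(M) = -4*M
(W(188, -288) + B) + E(P(-9)) = ((190 - 288 + 188) + 847) - 4*4 = (90 + 847) - 16 = 937 - 16 = 921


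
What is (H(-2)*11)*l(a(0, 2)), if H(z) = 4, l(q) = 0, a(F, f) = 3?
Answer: 0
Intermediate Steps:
(H(-2)*11)*l(a(0, 2)) = (4*11)*0 = 44*0 = 0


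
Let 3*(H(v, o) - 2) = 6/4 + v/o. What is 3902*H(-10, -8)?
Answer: 68285/6 ≈ 11381.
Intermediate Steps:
H(v, o) = 5/2 + v/(3*o) (H(v, o) = 2 + (6/4 + v/o)/3 = 2 + (6*(¼) + v/o)/3 = 2 + (3/2 + v/o)/3 = 2 + (½ + v/(3*o)) = 5/2 + v/(3*o))
3902*H(-10, -8) = 3902*(5/2 + (⅓)*(-10)/(-8)) = 3902*(5/2 + (⅓)*(-10)*(-⅛)) = 3902*(5/2 + 5/12) = 3902*(35/12) = 68285/6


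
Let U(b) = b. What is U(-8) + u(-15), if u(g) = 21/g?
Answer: -47/5 ≈ -9.4000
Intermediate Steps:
U(-8) + u(-15) = -8 + 21/(-15) = -8 + 21*(-1/15) = -8 - 7/5 = -47/5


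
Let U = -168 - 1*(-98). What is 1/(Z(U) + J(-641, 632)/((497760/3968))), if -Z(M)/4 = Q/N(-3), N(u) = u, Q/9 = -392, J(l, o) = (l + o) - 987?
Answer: -5185/24431408 ≈ -0.00021223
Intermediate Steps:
J(l, o) = -987 + l + o
Q = -3528 (Q = 9*(-392) = -3528)
U = -70 (U = -168 + 98 = -70)
Z(M) = -4704 (Z(M) = -(-14112)/(-3) = -(-14112)*(-1)/3 = -4*1176 = -4704)
1/(Z(U) + J(-641, 632)/((497760/3968))) = 1/(-4704 + (-987 - 641 + 632)/((497760/3968))) = 1/(-4704 - 996/(497760*(1/3968))) = 1/(-4704 - 996/15555/124) = 1/(-4704 - 996*124/15555) = 1/(-4704 - 41168/5185) = 1/(-24431408/5185) = -5185/24431408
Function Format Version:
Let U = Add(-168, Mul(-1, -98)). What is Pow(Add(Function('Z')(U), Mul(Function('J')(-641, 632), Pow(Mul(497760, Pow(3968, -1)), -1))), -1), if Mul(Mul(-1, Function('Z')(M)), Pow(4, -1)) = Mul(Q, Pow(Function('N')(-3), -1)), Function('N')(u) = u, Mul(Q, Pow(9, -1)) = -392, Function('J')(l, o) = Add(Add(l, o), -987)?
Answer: Rational(-5185, 24431408) ≈ -0.00021223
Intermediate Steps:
Function('J')(l, o) = Add(-987, l, o)
Q = -3528 (Q = Mul(9, -392) = -3528)
U = -70 (U = Add(-168, 98) = -70)
Function('Z')(M) = -4704 (Function('Z')(M) = Mul(-4, Mul(-3528, Pow(-3, -1))) = Mul(-4, Mul(-3528, Rational(-1, 3))) = Mul(-4, 1176) = -4704)
Pow(Add(Function('Z')(U), Mul(Function('J')(-641, 632), Pow(Mul(497760, Pow(3968, -1)), -1))), -1) = Pow(Add(-4704, Mul(Add(-987, -641, 632), Pow(Mul(497760, Pow(3968, -1)), -1))), -1) = Pow(Add(-4704, Mul(-996, Pow(Mul(497760, Rational(1, 3968)), -1))), -1) = Pow(Add(-4704, Mul(-996, Pow(Rational(15555, 124), -1))), -1) = Pow(Add(-4704, Mul(-996, Rational(124, 15555))), -1) = Pow(Add(-4704, Rational(-41168, 5185)), -1) = Pow(Rational(-24431408, 5185), -1) = Rational(-5185, 24431408)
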